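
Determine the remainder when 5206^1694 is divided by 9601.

1694 in binary is 11010011110, i.e. 1694 = 1024 + 512 + 128 + 16 + 8 + 4 + 2.
5206^1 ≡ 5206 (mod 9601)
5206^2 ≡ 5206^2 = 27102436 ≡ 8414 (mod 9601)
5206^4 ≡ 8414^2 = 70795396 ≡ 7223 (mod 9601)
5206^8 ≡ 7223^2 = 52171729 ≡ 9496 (mod 9601)
5206^16 ≡ 9496^2 = 90174016 ≡ 1424 (mod 9601)
5206^32 ≡ 1424^2 = 2027776 ≡ 1965 (mod 9601)
5206^64 ≡ 1965^2 = 3861225 ≡ 1623 (mod 9601)
5206^128 ≡ 1623^2 = 2634129 ≡ 3455 (mod 9601)
5206^256 ≡ 3455^2 = 11937025 ≡ 2982 (mod 9601)
5206^512 ≡ 2982^2 = 8892324 ≡ 1798 (mod 9601)
5206^1024 ≡ 1798^2 = 3232804 ≡ 6868 (mod 9601)
5206^1694 = 5206^1024 * 5206^512 * 5206^128 * 5206^16 * 5206^8 * 5206^4 * 5206^2 ≡ 6868 * 1798 * 3455 * 1424 * 9496 * 7223 * 8414 (mod 9601).
Accumulate the product:
6868 * 1798 = 12348664 ≡ 1778
1778 * 3455 = 6142990 ≡ 7951
7951 * 1424 = 11322224 ≡ 2645
2645 * 9496 = 25116920 ≡ 704
704 * 7223 = 5084992 ≡ 6063
6063 * 8414 = 51014082 ≡ 3969

3969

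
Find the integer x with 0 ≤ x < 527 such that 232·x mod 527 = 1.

184

Apply the Euclidean algorithm and back-substitute:
527 = 2×232 + 63
232 = 3×63 + 43
63 = 1×43 + 20
43 = 2×20 + 3
20 = 6×3 + 2
3 = 1×2 + 1
2 = 2×1 + 0
gcd(232, 527) = 1, so the inverse exists.
Back-substitute for 1:
1 = 1×3 − 1×2
  = −1×20 + 7×3
  = 7×43 − 15×20
  = −15×63 + 22×43
  = 22×232 − 81×63
  = −81×527 + 184×232
So 232⁻¹ ≡ 184 (mod 527).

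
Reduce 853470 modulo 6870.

853470 = 124·6870 + 1590, so 853470 ≡ 1590 (mod 6870).

1590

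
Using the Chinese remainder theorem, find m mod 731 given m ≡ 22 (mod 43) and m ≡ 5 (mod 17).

43⁻¹ mod 17: 43*2 ≡ 1 (mod 17), so 43⁻¹ ≡ 2.
m = 22 + 43*((5 − 22)*2 mod 17) = 22 + 43*0 = 22.

22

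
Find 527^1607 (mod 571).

177

By square-and-multiply:
1607 in binary is 11001000111, i.e. 1607 = 1024 + 512 + 64 + 4 + 2 + 1.
527^1 ≡ 527 (mod 571)
527^2 ≡ 527^2 = 277729 ≡ 223 (mod 571)
527^4 ≡ 223^2 = 49729 ≡ 52 (mod 571)
527^8 ≡ 52^2 = 2704 ≡ 420 (mod 571)
527^16 ≡ 420^2 = 176400 ≡ 532 (mod 571)
527^32 ≡ 532^2 = 283024 ≡ 379 (mod 571)
527^64 ≡ 379^2 = 143641 ≡ 320 (mod 571)
527^128 ≡ 320^2 = 102400 ≡ 191 (mod 571)
527^256 ≡ 191^2 = 36481 ≡ 508 (mod 571)
527^512 ≡ 508^2 = 258064 ≡ 543 (mod 571)
527^1024 ≡ 543^2 = 294849 ≡ 213 (mod 571)
527^1607 = 527^1024 * 527^512 * 527^64 * 527^4 * 527^2 * 527^1 ≡ 213 * 543 * 320 * 52 * 223 * 527 (mod 571).
Accumulate the product:
213 * 543 = 115659 ≡ 317
317 * 320 = 101440 ≡ 373
373 * 52 = 19396 ≡ 553
553 * 223 = 123319 ≡ 554
554 * 527 = 291958 ≡ 177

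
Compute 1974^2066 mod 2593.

Using repeated squaring:
1974^1 ≡ 1974 (mod 2593)
1974^2 ≡ 1974^2 = 3896676 ≡ 1990 (mod 2593)
1974^4 ≡ 1990^2 = 3960100 ≡ 589 (mod 2593)
1974^8 ≡ 589^2 = 346921 ≡ 2052 (mod 2593)
1974^16 ≡ 2052^2 = 4210704 ≡ 2265 (mod 2593)
1974^32 ≡ 2265^2 = 5130225 ≡ 1271 (mod 2593)
1974^64 ≡ 1271^2 = 1615441 ≡ 2 (mod 2593)
1974^128 ≡ 2^2 = 4 (mod 2593)
1974^256 ≡ 4^2 = 16 (mod 2593)
1974^512 ≡ 16^2 = 256 (mod 2593)
1974^1024 ≡ 256^2 = 65536 ≡ 711 (mod 2593)
1974^2048 ≡ 711^2 = 505521 ≡ 2479 (mod 2593)
1974^2066 = 1974^2048 × 1974^16 × 1974^2 ≡ 2479 × 2265 × 1990 (mod 2593).
Accumulate the product:
2479 × 2265 = 5614935 ≡ 1090
1090 × 1990 = 2169100 ≡ 1352

1352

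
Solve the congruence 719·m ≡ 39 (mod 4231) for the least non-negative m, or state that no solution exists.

gcd(719, 4231) = 1, so a unique solution mod 4231 exists.
719⁻¹ ≡ 153 (mod 4231).
m ≡ 153·39 ≡ 1736 (mod 4231).

1736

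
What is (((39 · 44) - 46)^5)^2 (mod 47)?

39 · 44 = 1716 ≡ 24 (mod 47)
24 - 46 = -22 ≡ 25 (mod 47)
(25)^5 ≡ 12 (mod 47)
(12)^2 ≡ 3 (mod 47)

3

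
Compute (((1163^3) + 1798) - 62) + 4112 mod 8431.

4477

(1163)^3 ≡ 7060 (mod 8431)
7060 + 1798 = 8858 ≡ 427 (mod 8431)
427 - 62 = 365
365 + 4112 = 4477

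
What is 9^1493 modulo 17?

1493 in binary is 10111010101, i.e. 1493 = 1024 + 256 + 128 + 64 + 16 + 4 + 1.
9^1 ≡ 9 (mod 17)
9^2 ≡ 9^2 = 81 ≡ 13 (mod 17)
9^4 ≡ 13^2 = 169 ≡ 16 (mod 17)
9^8 ≡ 16^2 = 256 ≡ 1 (mod 17)
9^16 ≡ 1^2 = 1 (mod 17)
9^32 ≡ 1^2 = 1 (mod 17)
9^64 ≡ 1^2 = 1 (mod 17)
9^128 ≡ 1^2 = 1 (mod 17)
9^256 ≡ 1^2 = 1 (mod 17)
9^512 ≡ 1^2 = 1 (mod 17)
9^1024 ≡ 1^2 = 1 (mod 17)
9^1493 = 9^1024 · 9^256 · 9^128 · 9^64 · 9^16 · 9^4 · 9^1 ≡ 1 · 1 · 1 · 1 · 1 · 16 · 9 (mod 17).
Accumulate the product:
1 · 1 = 1
1 · 1 = 1
1 · 1 = 1
1 · 1 = 1
1 · 16 = 16
16 · 9 = 144 ≡ 8

8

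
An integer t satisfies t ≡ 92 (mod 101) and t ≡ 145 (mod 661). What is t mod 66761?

51703

101⁻¹ mod 661: 101·72 ≡ 1 (mod 661), so 101⁻¹ ≡ 72.
t = 92 + 101·((145 − 92)·72 mod 661) = 92 + 101·511 = 51703.
Check: 51703 mod 101 = 92, 51703 mod 661 = 145. ✓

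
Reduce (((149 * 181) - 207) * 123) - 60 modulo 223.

149 * 181 = 26969 ≡ 209 (mod 223)
209 - 207 = 2
2 * 123 = 246 ≡ 23 (mod 223)
23 - 60 = -37 ≡ 186 (mod 223)

186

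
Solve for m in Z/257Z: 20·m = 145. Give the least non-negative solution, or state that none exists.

200

gcd(20, 257) = 1, so a unique solution mod 257 exists.
20⁻¹ ≡ 90 (mod 257).
m ≡ 90·145 ≡ 200 (mod 257).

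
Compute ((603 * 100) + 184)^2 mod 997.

603 * 100 = 60300 ≡ 480 (mod 997)
480 + 184 = 664
(664)^2 ≡ 222 (mod 997)

222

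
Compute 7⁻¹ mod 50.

43

Run the extended Euclidean algorithm:
50 = 7·7 + 1
7 = 7·1 + 0
gcd(7, 50) = 1, so the inverse exists.
Back-substitute for 1:
1 = 1·50 − 7·7
So 7⁻¹ ≡ −7 ≡ 43 (mod 50).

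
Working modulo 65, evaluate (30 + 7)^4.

16

30 + 7 = 37
(37)^4 ≡ 16 (mod 65)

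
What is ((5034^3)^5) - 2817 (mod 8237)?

5049

(5034)^3 ≡ 4812 (mod 8237)
(4812)^5 ≡ 7866 (mod 8237)
7866 - 2817 = 5049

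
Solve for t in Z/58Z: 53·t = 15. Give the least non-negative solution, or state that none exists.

55

gcd(53, 58) = 1, so a unique solution mod 58 exists.
53⁻¹ ≡ 23 (mod 58).
t ≡ 23·15 ≡ 55 (mod 58).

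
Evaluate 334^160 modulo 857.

827

160 in binary is 10100000, i.e. 160 = 128 + 32.
334^1 ≡ 334 (mod 857)
334^2 ≡ 334^2 = 111556 ≡ 146 (mod 857)
334^4 ≡ 146^2 = 21316 ≡ 748 (mod 857)
334^8 ≡ 748^2 = 559504 ≡ 740 (mod 857)
334^16 ≡ 740^2 = 547600 ≡ 834 (mod 857)
334^32 ≡ 834^2 = 695556 ≡ 529 (mod 857)
334^64 ≡ 529^2 = 279841 ≡ 459 (mod 857)
334^128 ≡ 459^2 = 210681 ≡ 716 (mod 857)
334^160 = 334^128 × 334^32 ≡ 716 × 529 (mod 857).
716 × 529 = 378764 ≡ 827 (mod 857).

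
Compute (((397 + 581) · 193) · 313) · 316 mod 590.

397 + 581 = 978 ≡ 388 (mod 590)
388 · 193 = 74884 ≡ 544 (mod 590)
544 · 313 = 170272 ≡ 352 (mod 590)
352 · 316 = 111232 ≡ 312 (mod 590)

312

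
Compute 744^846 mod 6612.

By square-and-multiply:
846 in binary is 1101001110, i.e. 846 = 512 + 256 + 64 + 8 + 4 + 2.
744^1 ≡ 744 (mod 6612)
744^2 ≡ 744^2 = 553536 ≡ 4740 (mod 6612)
744^4 ≡ 4740^2 = 22467600 ≡ 24 (mod 6612)
744^8 ≡ 24^2 = 576 (mod 6612)
744^16 ≡ 576^2 = 331776 ≡ 1176 (mod 6612)
744^32 ≡ 1176^2 = 1382976 ≡ 1068 (mod 6612)
744^64 ≡ 1068^2 = 1140624 ≡ 3360 (mod 6612)
744^128 ≡ 3360^2 = 11289600 ≡ 2916 (mod 6612)
744^256 ≡ 2916^2 = 8503056 ≡ 24 (mod 6612)
744^512 ≡ 24^2 = 576 (mod 6612)
744^846 = 744^512 · 744^256 · 744^64 · 744^8 · 744^4 · 744^2 ≡ 576 · 24 · 3360 · 576 · 24 · 4740 (mod 6612).
Accumulate the product:
576 · 24 = 13824 ≡ 600
600 · 3360 = 2016000 ≡ 5952
5952 · 576 = 3428352 ≡ 3336
3336 · 24 = 80064 ≡ 720
720 · 4740 = 3412800 ≡ 1008

1008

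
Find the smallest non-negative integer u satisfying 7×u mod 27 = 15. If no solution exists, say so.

6

gcd(7, 27) = 1, so a unique solution mod 27 exists.
7⁻¹ ≡ 4 (mod 27).
u ≡ 4×15 ≡ 6 (mod 27).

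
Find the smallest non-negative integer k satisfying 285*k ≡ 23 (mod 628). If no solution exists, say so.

75

gcd(285, 628) = 1, so a unique solution mod 628 exists.
285⁻¹ ≡ 249 (mod 628).
k ≡ 249*23 ≡ 75 (mod 628).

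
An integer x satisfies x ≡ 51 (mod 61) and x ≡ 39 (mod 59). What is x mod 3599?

3284

61⁻¹ mod 59: 61*30 ≡ 1 (mod 59), so 61⁻¹ ≡ 30.
x = 51 + 61*((39 − 51)*30 mod 59) = 51 + 61*53 = 3284.
Check: 3284 mod 61 = 51, 3284 mod 59 = 39. ✓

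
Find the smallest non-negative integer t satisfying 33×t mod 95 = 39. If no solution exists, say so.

53

gcd(33, 95) = 1, so a unique solution mod 95 exists.
33⁻¹ ≡ 72 (mod 95).
t ≡ 72×39 ≡ 53 (mod 95).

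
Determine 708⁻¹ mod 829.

Apply the Euclidean algorithm and back-substitute:
829 = 1·708 + 121
708 = 5·121 + 103
121 = 1·103 + 18
103 = 5·18 + 13
18 = 1·13 + 5
13 = 2·5 + 3
5 = 1·3 + 2
3 = 1·2 + 1
2 = 2·1 + 0
gcd(708, 829) = 1, so the inverse exists.
Bézout: 1 = −275·829 + 322·708.
So 708⁻¹ ≡ 322 (mod 829).

322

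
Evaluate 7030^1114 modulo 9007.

3274

1114 in binary is 10001011010, i.e. 1114 = 1024 + 64 + 16 + 8 + 2.
7030^1 ≡ 7030 (mod 9007)
7030^2 ≡ 7030^2 = 49420900 ≡ 8498 (mod 9007)
7030^4 ≡ 8498^2 = 72216004 ≡ 6885 (mod 9007)
7030^8 ≡ 6885^2 = 47403225 ≡ 8391 (mod 9007)
7030^16 ≡ 8391^2 = 70408881 ≡ 1162 (mod 9007)
7030^32 ≡ 1162^2 = 1350244 ≡ 8201 (mod 9007)
7030^64 ≡ 8201^2 = 67256401 ≡ 1132 (mod 9007)
7030^128 ≡ 1132^2 = 1281424 ≡ 2430 (mod 9007)
7030^256 ≡ 2430^2 = 5904900 ≡ 5315 (mod 9007)
7030^512 ≡ 5315^2 = 28249225 ≡ 3273 (mod 9007)
7030^1024 ≡ 3273^2 = 10712529 ≡ 3206 (mod 9007)
7030^1114 = 7030^1024 * 7030^64 * 7030^16 * 7030^8 * 7030^2 ≡ 3206 * 1132 * 1162 * 8391 * 8498 (mod 9007).
Accumulate the product:
3206 * 1132 = 3629192 ≡ 8378
8378 * 1162 = 9735236 ≡ 7676
7676 * 8391 = 64409316 ≡ 259
259 * 8498 = 2200982 ≡ 3274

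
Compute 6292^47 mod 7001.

By square-and-multiply:
47 in binary is 101111, i.e. 47 = 32 + 8 + 4 + 2 + 1.
6292^1 ≡ 6292 (mod 7001)
6292^2 ≡ 6292^2 = 39589264 ≡ 5610 (mod 7001)
6292^4 ≡ 5610^2 = 31472100 ≡ 2605 (mod 7001)
6292^8 ≡ 2605^2 = 6786025 ≡ 2056 (mod 7001)
6292^16 ≡ 2056^2 = 4227136 ≡ 5533 (mod 7001)
6292^32 ≡ 5533^2 = 30614089 ≡ 5717 (mod 7001)
6292^47 = 6292^32 * 6292^8 * 6292^4 * 6292^2 * 6292^1 ≡ 5717 * 2056 * 2605 * 5610 * 6292 (mod 7001).
Accumulate the product:
5717 * 2056 = 11754152 ≡ 6474
6474 * 2605 = 16864770 ≡ 6362
6362 * 5610 = 35690820 ≡ 6723
6723 * 6292 = 42301116 ≡ 1074

1074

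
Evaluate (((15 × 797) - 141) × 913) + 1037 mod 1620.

15 × 797 = 11955 ≡ 615 (mod 1620)
615 - 141 = 474
474 × 913 = 432762 ≡ 222 (mod 1620)
222 + 1037 = 1259

1259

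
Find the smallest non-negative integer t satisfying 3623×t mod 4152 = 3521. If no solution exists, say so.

2191

gcd(3623, 4152) = 1, so a unique solution mod 4152 exists.
3623⁻¹ ≡ 2543 (mod 4152).
t ≡ 2543×3521 ≡ 2191 (mod 4152).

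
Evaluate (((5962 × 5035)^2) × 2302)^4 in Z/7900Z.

5100

5962 × 5035 = 30018670 ≡ 6570 (mod 7900)
(6570)^2 ≡ 7200 (mod 7900)
7200 × 2302 = 16574400 ≡ 200 (mod 7900)
(200)^4 ≡ 5100 (mod 7900)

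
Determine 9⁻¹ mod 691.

384

Apply the Euclidean algorithm and back-substitute:
691 = 76×9 + 7
9 = 1×7 + 2
7 = 3×2 + 1
2 = 2×1 + 0
gcd(9, 691) = 1, so the inverse exists.
Back-substitute for 1:
1 = 1×7 − 3×2
  = −3×9 + 4×7
  = 4×691 − 307×9
So 9⁻¹ ≡ −307 ≡ 384 (mod 691).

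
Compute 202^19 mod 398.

Using repeated squaring:
19 in binary is 10011, i.e. 19 = 16 + 2 + 1.
202^1 ≡ 202 (mod 398)
202^2 ≡ 202^2 = 40804 ≡ 208 (mod 398)
202^4 ≡ 208^2 = 43264 ≡ 280 (mod 398)
202^8 ≡ 280^2 = 78400 ≡ 392 (mod 398)
202^16 ≡ 392^2 = 153664 ≡ 36 (mod 398)
202^19 = 202^16 × 202^2 × 202^1 ≡ 36 × 208 × 202 (mod 398).
Accumulate the product:
36 × 208 = 7488 ≡ 324
324 × 202 = 65448 ≡ 176

176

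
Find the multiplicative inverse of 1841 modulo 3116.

2593

By the extended Euclidean algorithm:
3116 = 1·1841 + 1275
1841 = 1·1275 + 566
1275 = 2·566 + 143
566 = 3·143 + 137
143 = 1·137 + 6
137 = 22·6 + 5
6 = 1·5 + 1
5 = 5·1 + 0
gcd(1841, 3116) = 1, so the inverse exists.
Back-substitute for 1:
1 = 1·6 − 1·5
  = −1·137 + 23·6
  = 23·143 − 24·137
  = −24·566 + 95·143
  = 95·1275 − 214·566
  = −214·1841 + 309·1275
  = 309·3116 − 523·1841
So 1841⁻¹ ≡ −523 ≡ 2593 (mod 3116).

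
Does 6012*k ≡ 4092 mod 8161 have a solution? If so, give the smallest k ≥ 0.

7054

gcd(6012, 8161) = 1, so a unique solution mod 8161 exists.
6012⁻¹ ≡ 3452 (mod 8161).
k ≡ 3452*4092 ≡ 7054 (mod 8161).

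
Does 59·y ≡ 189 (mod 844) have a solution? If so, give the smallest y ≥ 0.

gcd(59, 844) = 1, so a unique solution mod 844 exists.
59⁻¹ ≡ 515 (mod 844).
y ≡ 515·189 ≡ 275 (mod 844).

275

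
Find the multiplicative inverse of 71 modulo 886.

599

By the extended Euclidean algorithm:
886 = 12*71 + 34
71 = 2*34 + 3
34 = 11*3 + 1
3 = 3*1 + 0
gcd(71, 886) = 1, so the inverse exists.
Back-substitute for 1:
1 = 1*34 − 11*3
  = −11*71 + 23*34
  = 23*886 − 287*71
So 71⁻¹ ≡ −287 ≡ 599 (mod 886).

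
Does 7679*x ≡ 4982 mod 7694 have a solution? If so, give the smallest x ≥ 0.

6336

gcd(7679, 7694) = 1, so a unique solution mod 7694 exists.
7679⁻¹ ≡ 7181 (mod 7694).
x ≡ 7181*4982 ≡ 6336 (mod 7694).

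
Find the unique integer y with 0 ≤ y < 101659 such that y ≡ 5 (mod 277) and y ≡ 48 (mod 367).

277⁻¹ mod 367: 277·53 ≡ 1 (mod 367), so 277⁻¹ ≡ 53.
y = 5 + 277·((48 − 5)·53 mod 367) = 5 + 277·77 = 21334.

21334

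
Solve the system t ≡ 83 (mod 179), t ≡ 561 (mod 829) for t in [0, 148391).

109989

179⁻¹ mod 829: 179×88 ≡ 1 (mod 829), so 179⁻¹ ≡ 88.
t = 83 + 179×((561 − 83)×88 mod 829) = 83 + 179×614 = 109989.
Check: 109989 mod 179 = 83, 109989 mod 829 = 561. ✓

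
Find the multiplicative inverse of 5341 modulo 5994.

By the extended Euclidean algorithm:
5994 = 1×5341 + 653
5341 = 8×653 + 117
653 = 5×117 + 68
117 = 1×68 + 49
68 = 1×49 + 19
49 = 2×19 + 11
19 = 1×11 + 8
11 = 1×8 + 3
8 = 2×3 + 2
3 = 1×2 + 1
2 = 2×1 + 0
gcd(5341, 5994) = 1, so the inverse exists.
Back-substitute for 1:
1 = 1×3 − 1×2
  = −1×8 + 3×3
  = 3×11 − 4×8
  = −4×19 + 7×11
  = 7×49 − 18×19
  = −18×68 + 25×49
  = 25×117 − 43×68
  = −43×653 + 240×117
  = 240×5341 − 1963×653
  = −1963×5994 + 2203×5341
So 5341⁻¹ ≡ 2203 (mod 5994).

2203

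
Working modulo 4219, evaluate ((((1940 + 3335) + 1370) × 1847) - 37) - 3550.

1940 + 3335 = 5275 ≡ 1056 (mod 4219)
1056 + 1370 = 2426
2426 × 1847 = 4480822 ≡ 244 (mod 4219)
244 - 37 = 207
207 - 3550 = -3343 ≡ 876 (mod 4219)

876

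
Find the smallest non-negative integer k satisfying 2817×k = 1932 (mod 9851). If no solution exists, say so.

1375

gcd(2817, 9851) = 1, so a unique solution mod 9851 exists.
2817⁻¹ ≡ 8113 (mod 9851).
k ≡ 8113×1932 ≡ 1375 (mod 9851).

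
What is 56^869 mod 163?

69

Compute successive squares:
56^1 ≡ 56 (mod 163)
56^2 ≡ 56^2 = 3136 ≡ 39 (mod 163)
56^4 ≡ 39^2 = 1521 ≡ 54 (mod 163)
56^8 ≡ 54^2 = 2916 ≡ 145 (mod 163)
56^16 ≡ 145^2 = 21025 ≡ 161 (mod 163)
56^32 ≡ 161^2 = 25921 ≡ 4 (mod 163)
56^64 ≡ 4^2 = 16 (mod 163)
56^128 ≡ 16^2 = 256 ≡ 93 (mod 163)
56^256 ≡ 93^2 = 8649 ≡ 10 (mod 163)
56^512 ≡ 10^2 = 100 (mod 163)
56^869 = 56^512 × 56^256 × 56^64 × 56^32 × 56^4 × 56^1 ≡ 100 × 10 × 16 × 4 × 54 × 56 (mod 163).
Accumulate the product:
100 × 10 = 1000 ≡ 22
22 × 16 = 352 ≡ 26
26 × 4 = 104
104 × 54 = 5616 ≡ 74
74 × 56 = 4144 ≡ 69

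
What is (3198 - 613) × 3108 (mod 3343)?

3198 - 613 = 2585
2585 × 3108 = 8034180 ≡ 951 (mod 3343)

951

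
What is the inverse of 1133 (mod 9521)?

1000

Run the extended Euclidean algorithm:
9521 = 8·1133 + 457
1133 = 2·457 + 219
457 = 2·219 + 19
219 = 11·19 + 10
19 = 1·10 + 9
10 = 1·9 + 1
9 = 9·1 + 0
gcd(1133, 9521) = 1, so the inverse exists.
Back-substitute for 1:
1 = 1·10 − 1·9
  = −1·19 + 2·10
  = 2·219 − 23·19
  = −23·457 + 48·219
  = 48·1133 − 119·457
  = −119·9521 + 1000·1133
So 1133⁻¹ ≡ 1000 (mod 9521).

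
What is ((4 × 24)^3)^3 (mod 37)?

6

4 × 24 = 96 ≡ 22 (mod 37)
(22)^3 ≡ 29 (mod 37)
(29)^3 ≡ 6 (mod 37)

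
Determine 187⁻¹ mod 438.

438 = 2*187 + 64
187 = 2*64 + 59
64 = 1*59 + 5
59 = 11*5 + 4
5 = 1*4 + 1
4 = 4*1 + 0
gcd(187, 438) = 1, so the inverse exists.
Back-substitute for 1:
1 = 1*5 − 1*4
  = −1*59 + 12*5
  = 12*64 − 13*59
  = −13*187 + 38*64
  = 38*438 − 89*187
So 187⁻¹ ≡ −89 ≡ 349 (mod 438).

349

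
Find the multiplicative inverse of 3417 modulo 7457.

By the extended Euclidean algorithm:
7457 = 2×3417 + 623
3417 = 5×623 + 302
623 = 2×302 + 19
302 = 15×19 + 17
19 = 1×17 + 2
17 = 8×2 + 1
2 = 2×1 + 0
gcd(3417, 7457) = 1, so the inverse exists.
Back-substitute for 1:
1 = 1×17 − 8×2
  = −8×19 + 9×17
  = 9×302 − 143×19
  = −143×623 + 295×302
  = 295×3417 − 1618×623
  = −1618×7457 + 3531×3417
So 3417⁻¹ ≡ 3531 (mod 7457).

3531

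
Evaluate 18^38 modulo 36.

0

Using repeated squaring:
38 in binary is 100110, i.e. 38 = 32 + 4 + 2.
18^1 ≡ 18 (mod 36)
18^2 ≡ 18^2 = 324 ≡ 0 (mod 36)
18^4 ≡ 0^2 = 0 (mod 36)
18^8 ≡ 0^2 = 0 (mod 36)
18^16 ≡ 0^2 = 0 (mod 36)
18^32 ≡ 0^2 = 0 (mod 36)
18^38 = 18^32 × 18^4 × 18^2 ≡ 0 × 0 × 0 (mod 36).
Accumulate the product:
0 × 0 = 0
0 × 0 = 0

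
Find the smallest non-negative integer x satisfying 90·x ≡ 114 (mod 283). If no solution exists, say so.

gcd(90, 283) = 1, so a unique solution mod 283 exists.
90⁻¹ ≡ 261 (mod 283).
x ≡ 261·114 ≡ 39 (mod 283).

39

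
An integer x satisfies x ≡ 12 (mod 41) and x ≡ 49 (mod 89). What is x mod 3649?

2185

41⁻¹ mod 89: 41×76 ≡ 1 (mod 89), so 41⁻¹ ≡ 76.
x = 12 + 41×((49 − 12)×76 mod 89) = 12 + 41×53 = 2185.
Check: 2185 mod 41 = 12, 2185 mod 89 = 49. ✓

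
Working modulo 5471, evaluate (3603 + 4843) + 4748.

3603 + 4843 = 8446 ≡ 2975 (mod 5471)
2975 + 4748 = 7723 ≡ 2252 (mod 5471)

2252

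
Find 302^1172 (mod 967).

425

Compute successive squares:
1172 in binary is 10010010100, i.e. 1172 = 1024 + 128 + 16 + 4.
302^1 ≡ 302 (mod 967)
302^2 ≡ 302^2 = 91204 ≡ 306 (mod 967)
302^4 ≡ 306^2 = 93636 ≡ 804 (mod 967)
302^8 ≡ 804^2 = 646416 ≡ 460 (mod 967)
302^16 ≡ 460^2 = 211600 ≡ 794 (mod 967)
302^32 ≡ 794^2 = 630436 ≡ 919 (mod 967)
302^64 ≡ 919^2 = 844561 ≡ 370 (mod 967)
302^128 ≡ 370^2 = 136900 ≡ 553 (mod 967)
302^256 ≡ 553^2 = 305809 ≡ 237 (mod 967)
302^512 ≡ 237^2 = 56169 ≡ 83 (mod 967)
302^1024 ≡ 83^2 = 6889 ≡ 120 (mod 967)
302^1172 = 302^1024 · 302^128 · 302^16 · 302^4 ≡ 120 · 553 · 794 · 804 (mod 967).
Accumulate the product:
120 · 553 = 66360 ≡ 604
604 · 794 = 479576 ≡ 911
911 · 804 = 732444 ≡ 425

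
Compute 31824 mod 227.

44

31824 = 140×227 + 44, so 31824 ≡ 44 (mod 227).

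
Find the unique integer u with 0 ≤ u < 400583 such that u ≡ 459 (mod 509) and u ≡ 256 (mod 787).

339453

509⁻¹ mod 787: 509*586 ≡ 1 (mod 787), so 509⁻¹ ≡ 586.
u = 459 + 509*((256 − 459)*586 mod 787) = 459 + 509*666 = 339453.
Check: 339453 mod 509 = 459, 339453 mod 787 = 256. ✓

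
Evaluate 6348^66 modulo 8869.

66 in binary is 1000010, i.e. 66 = 64 + 2.
6348^1 ≡ 6348 (mod 8869)
6348^2 ≡ 6348^2 = 40297104 ≡ 5237 (mod 8869)
6348^4 ≡ 5237^2 = 27426169 ≡ 3221 (mod 8869)
6348^8 ≡ 3221^2 = 10374841 ≡ 6980 (mod 8869)
6348^16 ≡ 6980^2 = 48720400 ≡ 2983 (mod 8869)
6348^32 ≡ 2983^2 = 8898289 ≡ 2682 (mod 8869)
6348^64 ≡ 2682^2 = 7193124 ≡ 365 (mod 8869)
6348^66 = 6348^64 × 6348^2 ≡ 365 × 5237 (mod 8869).
365 × 5237 = 1911505 ≡ 4670 (mod 8869).

4670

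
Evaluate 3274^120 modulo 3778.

Compute successive squares:
120 in binary is 1111000, i.e. 120 = 64 + 32 + 16 + 8.
3274^1 ≡ 3274 (mod 3778)
3274^2 ≡ 3274^2 = 10719076 ≡ 890 (mod 3778)
3274^4 ≡ 890^2 = 792100 ≡ 2498 (mod 3778)
3274^8 ≡ 2498^2 = 6240004 ≡ 2526 (mod 3778)
3274^16 ≡ 2526^2 = 6380676 ≡ 3412 (mod 3778)
3274^32 ≡ 3412^2 = 11641744 ≡ 1726 (mod 3778)
3274^64 ≡ 1726^2 = 2979076 ≡ 2012 (mod 3778)
3274^120 = 3274^64 · 3274^32 · 3274^16 · 3274^8 ≡ 2012 · 1726 · 3412 · 2526 (mod 3778).
Accumulate the product:
2012 · 1726 = 3472712 ≡ 730
730 · 3412 = 2490760 ≡ 1058
1058 · 2526 = 2672508 ≡ 1462

1462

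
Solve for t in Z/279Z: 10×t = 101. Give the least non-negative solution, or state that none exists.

38

gcd(10, 279) = 1, so a unique solution mod 279 exists.
10⁻¹ ≡ 28 (mod 279).
t ≡ 28×101 ≡ 38 (mod 279).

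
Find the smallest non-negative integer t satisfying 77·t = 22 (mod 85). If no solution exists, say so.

61

gcd(77, 85) = 1, so a unique solution mod 85 exists.
77⁻¹ ≡ 53 (mod 85).
t ≡ 53·22 ≡ 61 (mod 85).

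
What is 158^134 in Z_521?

134 in binary is 10000110, i.e. 134 = 128 + 4 + 2.
158^1 ≡ 158 (mod 521)
158^2 ≡ 158^2 = 24964 ≡ 477 (mod 521)
158^4 ≡ 477^2 = 227529 ≡ 373 (mod 521)
158^8 ≡ 373^2 = 139129 ≡ 22 (mod 521)
158^16 ≡ 22^2 = 484 (mod 521)
158^32 ≡ 484^2 = 234256 ≡ 327 (mod 521)
158^64 ≡ 327^2 = 106929 ≡ 124 (mod 521)
158^128 ≡ 124^2 = 15376 ≡ 267 (mod 521)
158^134 = 158^128 × 158^4 × 158^2 ≡ 267 × 373 × 477 (mod 521).
Accumulate the product:
267 × 373 = 99591 ≡ 80
80 × 477 = 38160 ≡ 127

127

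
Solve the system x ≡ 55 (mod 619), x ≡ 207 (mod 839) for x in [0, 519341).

396215

619⁻¹ mod 839: 619×225 ≡ 1 (mod 839), so 619⁻¹ ≡ 225.
x = 55 + 619×((207 − 55)×225 mod 839) = 55 + 619×640 = 396215.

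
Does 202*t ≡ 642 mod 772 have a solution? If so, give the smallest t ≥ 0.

7

gcd(202, 772) = 2, and 2 | 642, so solutions exist.
Divide through by 2: 101*t mod 386 = 321.
101⁻¹ ≡ 279 (mod 386).
t ≡ 279*321 ≡ 7 (mod 386).
The smallest non-negative solution is t = 7.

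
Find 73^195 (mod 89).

44

195 in binary is 11000011, i.e. 195 = 128 + 64 + 2 + 1.
73^1 ≡ 73 (mod 89)
73^2 ≡ 73^2 = 5329 ≡ 78 (mod 89)
73^4 ≡ 78^2 = 6084 ≡ 32 (mod 89)
73^8 ≡ 32^2 = 1024 ≡ 45 (mod 89)
73^16 ≡ 45^2 = 2025 ≡ 67 (mod 89)
73^32 ≡ 67^2 = 4489 ≡ 39 (mod 89)
73^64 ≡ 39^2 = 1521 ≡ 8 (mod 89)
73^128 ≡ 8^2 = 64 (mod 89)
73^195 = 73^128 × 73^64 × 73^2 × 73^1 ≡ 64 × 8 × 78 × 73 (mod 89).
Accumulate the product:
64 × 8 = 512 ≡ 67
67 × 78 = 5226 ≡ 64
64 × 73 = 4672 ≡ 44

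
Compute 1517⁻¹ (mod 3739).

3145

Apply the Euclidean algorithm and back-substitute:
3739 = 2*1517 + 705
1517 = 2*705 + 107
705 = 6*107 + 63
107 = 1*63 + 44
63 = 1*44 + 19
44 = 2*19 + 6
19 = 3*6 + 1
6 = 6*1 + 0
gcd(1517, 3739) = 1, so the inverse exists.
Bézout: 1 = 241*3739 − 594*1517.
So 1517⁻¹ ≡ −594 ≡ 3145 (mod 3739).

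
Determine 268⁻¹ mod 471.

58

By the extended Euclidean algorithm:
471 = 1·268 + 203
268 = 1·203 + 65
203 = 3·65 + 8
65 = 8·8 + 1
8 = 8·1 + 0
gcd(268, 471) = 1, so the inverse exists.
Back-substitute for 1:
1 = 1·65 − 8·8
  = −8·203 + 25·65
  = 25·268 − 33·203
  = −33·471 + 58·268
So 268⁻¹ ≡ 58 (mod 471).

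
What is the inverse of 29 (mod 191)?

Run the extended Euclidean algorithm:
191 = 6×29 + 17
29 = 1×17 + 12
17 = 1×12 + 5
12 = 2×5 + 2
5 = 2×2 + 1
2 = 2×1 + 0
gcd(29, 191) = 1, so the inverse exists.
Bézout: 1 = 12×191 − 79×29.
So 29⁻¹ ≡ −79 ≡ 112 (mod 191).

112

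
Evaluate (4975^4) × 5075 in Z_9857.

(4975)^4 ≡ 2491 (mod 9857)
2491 × 5075 = 12641825 ≡ 5151 (mod 9857)

5151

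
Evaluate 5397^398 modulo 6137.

Compute successive squares:
5397^1 ≡ 5397 (mod 6137)
5397^2 ≡ 5397^2 = 29127609 ≡ 1407 (mod 6137)
5397^4 ≡ 1407^2 = 1979649 ≡ 3535 (mod 6137)
5397^8 ≡ 3535^2 = 12496225 ≡ 1293 (mod 6137)
5397^16 ≡ 1293^2 = 1671849 ≡ 2585 (mod 6137)
5397^32 ≡ 2585^2 = 6682225 ≡ 5169 (mod 6137)
5397^64 ≡ 5169^2 = 26718561 ≡ 4200 (mod 6137)
5397^128 ≡ 4200^2 = 17640000 ≡ 2262 (mod 6137)
5397^256 ≡ 2262^2 = 5116644 ≡ 4523 (mod 6137)
5397^398 = 5397^256 · 5397^128 · 5397^8 · 5397^4 · 5397^2 ≡ 4523 · 2262 · 1293 · 3535 · 1407 (mod 6137).
Accumulate the product:
4523 · 2262 = 10231026 ≡ 647
647 · 1293 = 836571 ≡ 1939
1939 · 3535 = 6854365 ≡ 5473
5473 · 1407 = 7700511 ≡ 4713

4713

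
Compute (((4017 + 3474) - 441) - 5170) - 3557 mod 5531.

3854

4017 + 3474 = 7491 ≡ 1960 (mod 5531)
1960 - 441 = 1519
1519 - 5170 = -3651 ≡ 1880 (mod 5531)
1880 - 3557 = -1677 ≡ 3854 (mod 5531)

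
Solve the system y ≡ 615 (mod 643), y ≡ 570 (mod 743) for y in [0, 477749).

406991

643⁻¹ mod 743: 643*52 ≡ 1 (mod 743), so 643⁻¹ ≡ 52.
y = 615 + 643*((570 − 615)*52 mod 743) = 615 + 643*632 = 406991.
Check: 406991 mod 643 = 615, 406991 mod 743 = 570. ✓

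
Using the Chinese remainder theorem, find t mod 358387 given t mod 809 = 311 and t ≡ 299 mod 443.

809⁻¹ mod 443: 809×23 ≡ 1 (mod 443), so 809⁻¹ ≡ 23.
t = 311 + 809×((299 − 311)×23 mod 443) = 311 + 809×167 = 135414.

135414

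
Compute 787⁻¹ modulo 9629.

Run the extended Euclidean algorithm:
9629 = 12×787 + 185
787 = 4×185 + 47
185 = 3×47 + 44
47 = 1×44 + 3
44 = 14×3 + 2
3 = 1×2 + 1
2 = 2×1 + 0
gcd(787, 9629) = 1, so the inverse exists.
Back-substitute for 1:
1 = 1×3 − 1×2
  = −1×44 + 15×3
  = 15×47 − 16×44
  = −16×185 + 63×47
  = 63×787 − 268×185
  = −268×9629 + 3279×787
So 787⁻¹ ≡ 3279 (mod 9629).

3279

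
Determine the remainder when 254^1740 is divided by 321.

By square-and-multiply:
1740 in binary is 11011001100, i.e. 1740 = 1024 + 512 + 128 + 64 + 8 + 4.
254^1 ≡ 254 (mod 321)
254^2 ≡ 254^2 = 64516 ≡ 316 (mod 321)
254^4 ≡ 316^2 = 99856 ≡ 25 (mod 321)
254^8 ≡ 25^2 = 625 ≡ 304 (mod 321)
254^16 ≡ 304^2 = 92416 ≡ 289 (mod 321)
254^32 ≡ 289^2 = 83521 ≡ 61 (mod 321)
254^64 ≡ 61^2 = 3721 ≡ 190 (mod 321)
254^128 ≡ 190^2 = 36100 ≡ 148 (mod 321)
254^256 ≡ 148^2 = 21904 ≡ 76 (mod 321)
254^512 ≡ 76^2 = 5776 ≡ 319 (mod 321)
254^1024 ≡ 319^2 = 101761 ≡ 4 (mod 321)
254^1740 = 254^1024 * 254^512 * 254^128 * 254^64 * 254^8 * 254^4 ≡ 4 * 319 * 148 * 190 * 304 * 25 (mod 321).
Accumulate the product:
4 * 319 = 1276 ≡ 313
313 * 148 = 46324 ≡ 100
100 * 190 = 19000 ≡ 61
61 * 304 = 18544 ≡ 247
247 * 25 = 6175 ≡ 76

76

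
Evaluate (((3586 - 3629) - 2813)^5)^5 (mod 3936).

96

3586 - 3629 = -43 ≡ 3893 (mod 3936)
3893 - 2813 = 1080
(1080)^5 ≡ 3840 (mod 3936)
(3840)^5 ≡ 96 (mod 3936)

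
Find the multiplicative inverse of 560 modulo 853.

853 = 1·560 + 293
560 = 1·293 + 267
293 = 1·267 + 26
267 = 10·26 + 7
26 = 3·7 + 5
7 = 1·5 + 2
5 = 2·2 + 1
2 = 2·1 + 0
gcd(560, 853) = 1, so the inverse exists.
Back-substitute for 1:
1 = 1·5 − 2·2
  = −2·7 + 3·5
  = 3·26 − 11·7
  = −11·267 + 113·26
  = 113·293 − 124·267
  = −124·560 + 237·293
  = 237·853 − 361·560
So 560⁻¹ ≡ −361 ≡ 492 (mod 853).

492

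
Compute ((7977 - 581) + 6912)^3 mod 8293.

1554

7977 - 581 = 7396
7396 + 6912 = 14308 ≡ 6015 (mod 8293)
(6015)^3 ≡ 1554 (mod 8293)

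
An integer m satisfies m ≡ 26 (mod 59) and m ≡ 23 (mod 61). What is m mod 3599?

1914

59⁻¹ mod 61: 59·30 ≡ 1 (mod 61), so 59⁻¹ ≡ 30.
m = 26 + 59·((23 − 26)·30 mod 61) = 26 + 59·32 = 1914.
Check: 1914 mod 59 = 26, 1914 mod 61 = 23. ✓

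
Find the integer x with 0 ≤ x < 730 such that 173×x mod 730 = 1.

Apply the Euclidean algorithm and back-substitute:
730 = 4*173 + 38
173 = 4*38 + 21
38 = 1*21 + 17
21 = 1*17 + 4
17 = 4*4 + 1
4 = 4*1 + 0
gcd(173, 730) = 1, so the inverse exists.
Bézout: 1 = 41*730 − 173*173.
So 173⁻¹ ≡ −173 ≡ 557 (mod 730).

557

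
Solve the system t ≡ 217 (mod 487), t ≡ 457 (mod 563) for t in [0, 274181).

70832

487⁻¹ mod 563: 487·200 ≡ 1 (mod 563), so 487⁻¹ ≡ 200.
t = 217 + 487·((457 − 217)·200 mod 563) = 217 + 487·145 = 70832.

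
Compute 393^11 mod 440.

11 in binary is 1011, i.e. 11 = 8 + 2 + 1.
393^1 ≡ 393 (mod 440)
393^2 ≡ 393^2 = 154449 ≡ 9 (mod 440)
393^4 ≡ 9^2 = 81 (mod 440)
393^8 ≡ 81^2 = 6561 ≡ 401 (mod 440)
393^11 = 393^8 · 393^2 · 393^1 ≡ 401 · 9 · 393 (mod 440).
Accumulate the product:
401 · 9 = 3609 ≡ 89
89 · 393 = 34977 ≡ 217

217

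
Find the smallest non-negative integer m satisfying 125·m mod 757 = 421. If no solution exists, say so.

288

gcd(125, 757) = 1, so a unique solution mod 757 exists.
125⁻¹ ≡ 648 (mod 757).
m ≡ 648·421 ≡ 288 (mod 757).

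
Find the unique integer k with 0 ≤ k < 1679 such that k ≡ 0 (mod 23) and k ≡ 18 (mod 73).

23⁻¹ mod 73: 23·54 ≡ 1 (mod 73), so 23⁻¹ ≡ 54.
k = 0 + 23·((18 − 0)·54 mod 73) = 0 + 23·23 = 529.

529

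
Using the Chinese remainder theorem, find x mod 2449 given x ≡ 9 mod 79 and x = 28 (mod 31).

1826

79⁻¹ mod 31: 79*11 ≡ 1 (mod 31), so 79⁻¹ ≡ 11.
x = 9 + 79*((28 − 9)*11 mod 31) = 9 + 79*23 = 1826.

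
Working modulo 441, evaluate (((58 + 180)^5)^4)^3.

58 + 180 = 238
(238)^5 ≡ 196 (mod 441)
(196)^4 ≡ 196 (mod 441)
(196)^3 ≡ 343 (mod 441)

343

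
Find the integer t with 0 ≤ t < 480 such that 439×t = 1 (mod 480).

199

Apply the Euclidean algorithm and back-substitute:
480 = 1*439 + 41
439 = 10*41 + 29
41 = 1*29 + 12
29 = 2*12 + 5
12 = 2*5 + 2
5 = 2*2 + 1
2 = 2*1 + 0
gcd(439, 480) = 1, so the inverse exists.
Bézout: 1 = −182*480 + 199*439.
So 439⁻¹ ≡ 199 (mod 480).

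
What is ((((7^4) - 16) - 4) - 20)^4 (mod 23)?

2

(7)^4 ≡ 9 (mod 23)
9 - 16 = -7 ≡ 16 (mod 23)
16 - 4 = 12
12 - 20 = -8 ≡ 15 (mod 23)
(15)^4 ≡ 2 (mod 23)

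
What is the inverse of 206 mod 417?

83

Apply the Euclidean algorithm and back-substitute:
417 = 2×206 + 5
206 = 41×5 + 1
5 = 5×1 + 0
gcd(206, 417) = 1, so the inverse exists.
Bézout: 1 = −41×417 + 83×206.
So 206⁻¹ ≡ 83 (mod 417).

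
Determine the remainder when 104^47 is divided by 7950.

Using repeated squaring:
47 in binary is 101111, i.e. 47 = 32 + 8 + 4 + 2 + 1.
104^1 ≡ 104 (mod 7950)
104^2 ≡ 104^2 = 10816 ≡ 2866 (mod 7950)
104^4 ≡ 2866^2 = 8213956 ≡ 1606 (mod 7950)
104^8 ≡ 1606^2 = 2579236 ≡ 3436 (mod 7950)
104^16 ≡ 3436^2 = 11806096 ≡ 346 (mod 7950)
104^32 ≡ 346^2 = 119716 ≡ 466 (mod 7950)
104^47 = 104^32 * 104^8 * 104^4 * 104^2 * 104^1 ≡ 466 * 3436 * 1606 * 2866 * 104 (mod 7950).
Accumulate the product:
466 * 3436 = 1601176 ≡ 3226
3226 * 1606 = 5180956 ≡ 5506
5506 * 2866 = 15780196 ≡ 7396
7396 * 104 = 769184 ≡ 5984

5984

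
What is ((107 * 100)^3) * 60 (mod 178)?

112

107 * 100 = 10700 ≡ 20 (mod 178)
(20)^3 ≡ 168 (mod 178)
168 * 60 = 10080 ≡ 112 (mod 178)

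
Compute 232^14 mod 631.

232^1 ≡ 232 (mod 631)
232^2 ≡ 232^2 = 53824 ≡ 189 (mod 631)
232^4 ≡ 189^2 = 35721 ≡ 385 (mod 631)
232^8 ≡ 385^2 = 148225 ≡ 571 (mod 631)
232^14 = 232^8 * 232^4 * 232^2 ≡ 571 * 385 * 189 (mod 631).
Accumulate the product:
571 * 385 = 219835 ≡ 247
247 * 189 = 46683 ≡ 620

620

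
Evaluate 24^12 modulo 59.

Compute successive squares:
12 in binary is 1100, i.e. 12 = 8 + 4.
24^1 ≡ 24 (mod 59)
24^2 ≡ 24^2 = 576 ≡ 45 (mod 59)
24^4 ≡ 45^2 = 2025 ≡ 19 (mod 59)
24^8 ≡ 19^2 = 361 ≡ 7 (mod 59)
24^12 = 24^8 * 24^4 ≡ 7 * 19 (mod 59).
7 * 19 = 133 ≡ 15 (mod 59).

15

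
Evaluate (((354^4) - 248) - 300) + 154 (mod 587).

(354)^4 ≡ 219 (mod 587)
219 - 248 = -29 ≡ 558 (mod 587)
558 - 300 = 258
258 + 154 = 412

412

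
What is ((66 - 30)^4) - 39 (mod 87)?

66 - 30 = 36
(36)^4 ≡ 81 (mod 87)
81 - 39 = 42

42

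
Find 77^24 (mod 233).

By square-and-multiply:
24 in binary is 11000, i.e. 24 = 16 + 8.
77^1 ≡ 77 (mod 233)
77^2 ≡ 77^2 = 5929 ≡ 104 (mod 233)
77^4 ≡ 104^2 = 10816 ≡ 98 (mod 233)
77^8 ≡ 98^2 = 9604 ≡ 51 (mod 233)
77^16 ≡ 51^2 = 2601 ≡ 38 (mod 233)
77^24 = 77^16 × 77^8 ≡ 38 × 51 (mod 233).
38 × 51 = 1938 ≡ 74 (mod 233).

74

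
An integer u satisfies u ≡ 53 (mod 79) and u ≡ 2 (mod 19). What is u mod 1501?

211

79⁻¹ mod 19: 79·13 ≡ 1 (mod 19), so 79⁻¹ ≡ 13.
u = 53 + 79·((2 − 53)·13 mod 19) = 53 + 79·2 = 211.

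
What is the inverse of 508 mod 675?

675 = 1×508 + 167
508 = 3×167 + 7
167 = 23×7 + 6
7 = 1×6 + 1
6 = 6×1 + 0
gcd(508, 675) = 1, so the inverse exists.
Bézout: 1 = −73×675 + 97×508.
So 508⁻¹ ≡ 97 (mod 675).

97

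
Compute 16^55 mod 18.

Compute successive squares:
55 in binary is 110111, i.e. 55 = 32 + 16 + 4 + 2 + 1.
16^1 ≡ 16 (mod 18)
16^2 ≡ 16^2 = 256 ≡ 4 (mod 18)
16^4 ≡ 4^2 = 16 (mod 18)
16^8 ≡ 16^2 = 256 ≡ 4 (mod 18)
16^16 ≡ 4^2 = 16 (mod 18)
16^32 ≡ 16^2 = 256 ≡ 4 (mod 18)
16^55 = 16^32 · 16^16 · 16^4 · 16^2 · 16^1 ≡ 4 · 16 · 16 · 4 · 16 (mod 18).
Accumulate the product:
4 · 16 = 64 ≡ 10
10 · 16 = 160 ≡ 16
16 · 4 = 64 ≡ 10
10 · 16 = 160 ≡ 16

16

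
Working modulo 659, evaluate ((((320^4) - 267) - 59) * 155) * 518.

(320)^4 ≡ 443 (mod 659)
443 - 267 = 176
176 - 59 = 117
117 * 155 = 18135 ≡ 342 (mod 659)
342 * 518 = 177156 ≡ 544 (mod 659)

544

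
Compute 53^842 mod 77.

By square-and-multiply:
842 in binary is 1101001010, i.e. 842 = 512 + 256 + 64 + 8 + 2.
53^1 ≡ 53 (mod 77)
53^2 ≡ 53^2 = 2809 ≡ 37 (mod 77)
53^4 ≡ 37^2 = 1369 ≡ 60 (mod 77)
53^8 ≡ 60^2 = 3600 ≡ 58 (mod 77)
53^16 ≡ 58^2 = 3364 ≡ 53 (mod 77)
53^32 ≡ 53^2 = 2809 ≡ 37 (mod 77)
53^64 ≡ 37^2 = 1369 ≡ 60 (mod 77)
53^128 ≡ 60^2 = 3600 ≡ 58 (mod 77)
53^256 ≡ 58^2 = 3364 ≡ 53 (mod 77)
53^512 ≡ 53^2 = 2809 ≡ 37 (mod 77)
53^842 = 53^512 · 53^256 · 53^64 · 53^8 · 53^2 ≡ 37 · 53 · 60 · 58 · 37 (mod 77).
Accumulate the product:
37 · 53 = 1961 ≡ 36
36 · 60 = 2160 ≡ 4
4 · 58 = 232 ≡ 1
1 · 37 = 37

37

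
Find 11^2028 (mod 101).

79

2028 in binary is 11111101100, i.e. 2028 = 1024 + 512 + 256 + 128 + 64 + 32 + 8 + 4.
11^1 ≡ 11 (mod 101)
11^2 ≡ 11^2 = 121 ≡ 20 (mod 101)
11^4 ≡ 20^2 = 400 ≡ 97 (mod 101)
11^8 ≡ 97^2 = 9409 ≡ 16 (mod 101)
11^16 ≡ 16^2 = 256 ≡ 54 (mod 101)
11^32 ≡ 54^2 = 2916 ≡ 88 (mod 101)
11^64 ≡ 88^2 = 7744 ≡ 68 (mod 101)
11^128 ≡ 68^2 = 4624 ≡ 79 (mod 101)
11^256 ≡ 79^2 = 6241 ≡ 80 (mod 101)
11^512 ≡ 80^2 = 6400 ≡ 37 (mod 101)
11^1024 ≡ 37^2 = 1369 ≡ 56 (mod 101)
11^2028 = 11^1024 × 11^512 × 11^256 × 11^128 × 11^64 × 11^32 × 11^8 × 11^4 ≡ 56 × 37 × 80 × 79 × 68 × 88 × 16 × 97 (mod 101).
Accumulate the product:
56 × 37 = 2072 ≡ 52
52 × 80 = 4160 ≡ 19
19 × 79 = 1501 ≡ 87
87 × 68 = 5916 ≡ 58
58 × 88 = 5104 ≡ 54
54 × 16 = 864 ≡ 56
56 × 97 = 5432 ≡ 79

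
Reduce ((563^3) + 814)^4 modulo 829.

(563)^3 ≡ 520 (mod 829)
520 + 814 = 1334 ≡ 505 (mod 829)
(505)^4 ≡ 572 (mod 829)

572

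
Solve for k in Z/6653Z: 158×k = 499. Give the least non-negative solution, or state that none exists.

1898

gcd(158, 6653) = 1, so a unique solution mod 6653 exists.
158⁻¹ ≡ 2737 (mod 6653).
k ≡ 2737×499 ≡ 1898 (mod 6653).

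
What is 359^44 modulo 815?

426

359^1 ≡ 359 (mod 815)
359^2 ≡ 359^2 = 128881 ≡ 111 (mod 815)
359^4 ≡ 111^2 = 12321 ≡ 96 (mod 815)
359^8 ≡ 96^2 = 9216 ≡ 251 (mod 815)
359^16 ≡ 251^2 = 63001 ≡ 246 (mod 815)
359^32 ≡ 246^2 = 60516 ≡ 206 (mod 815)
359^44 = 359^32 · 359^8 · 359^4 ≡ 206 · 251 · 96 (mod 815).
Accumulate the product:
206 · 251 = 51706 ≡ 361
361 · 96 = 34656 ≡ 426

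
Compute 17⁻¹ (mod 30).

23

Apply the Euclidean algorithm and back-substitute:
30 = 1×17 + 13
17 = 1×13 + 4
13 = 3×4 + 1
4 = 4×1 + 0
gcd(17, 30) = 1, so the inverse exists.
Back-substitute for 1:
1 = 1×13 − 3×4
  = −3×17 + 4×13
  = 4×30 − 7×17
So 17⁻¹ ≡ −7 ≡ 23 (mod 30).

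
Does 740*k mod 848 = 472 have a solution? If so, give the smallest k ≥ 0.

gcd(740, 848) = 4, and 4 | 472, so solutions exist.
Divide through by 4: 185*k mod 212 = 118.
185⁻¹ ≡ 157 (mod 212).
k ≡ 157*118 ≡ 82 (mod 212).
The smallest non-negative solution is k = 82.

82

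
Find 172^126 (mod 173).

1

126 in binary is 1111110, i.e. 126 = 64 + 32 + 16 + 8 + 4 + 2.
172^1 ≡ 172 (mod 173)
172^2 ≡ 172^2 = 29584 ≡ 1 (mod 173)
172^4 ≡ 1^2 = 1 (mod 173)
172^8 ≡ 1^2 = 1 (mod 173)
172^16 ≡ 1^2 = 1 (mod 173)
172^32 ≡ 1^2 = 1 (mod 173)
172^64 ≡ 1^2 = 1 (mod 173)
172^126 = 172^64 * 172^32 * 172^16 * 172^8 * 172^4 * 172^2 ≡ 1 * 1 * 1 * 1 * 1 * 1 (mod 173).
Accumulate the product:
1 * 1 = 1
1 * 1 = 1
1 * 1 = 1
1 * 1 = 1
1 * 1 = 1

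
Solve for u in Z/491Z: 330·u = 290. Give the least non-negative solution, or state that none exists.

477

gcd(330, 491) = 1, so a unique solution mod 491 exists.
330⁻¹ ≡ 430 (mod 491).
u ≡ 430·290 ≡ 477 (mod 491).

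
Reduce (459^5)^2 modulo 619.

185

(459)^5 ≡ 315 (mod 619)
(315)^2 ≡ 185 (mod 619)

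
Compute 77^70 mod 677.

653

Compute successive squares:
70 in binary is 1000110, i.e. 70 = 64 + 4 + 2.
77^1 ≡ 77 (mod 677)
77^2 ≡ 77^2 = 5929 ≡ 513 (mod 677)
77^4 ≡ 513^2 = 263169 ≡ 493 (mod 677)
77^8 ≡ 493^2 = 243049 ≡ 6 (mod 677)
77^16 ≡ 6^2 = 36 (mod 677)
77^32 ≡ 36^2 = 1296 ≡ 619 (mod 677)
77^64 ≡ 619^2 = 383161 ≡ 656 (mod 677)
77^70 = 77^64 * 77^4 * 77^2 ≡ 656 * 493 * 513 (mod 677).
Accumulate the product:
656 * 493 = 323408 ≡ 479
479 * 513 = 245727 ≡ 653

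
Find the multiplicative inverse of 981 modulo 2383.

2383 = 2·981 + 421
981 = 2·421 + 139
421 = 3·139 + 4
139 = 34·4 + 3
4 = 1·3 + 1
3 = 3·1 + 0
gcd(981, 2383) = 1, so the inverse exists.
Bézout: 1 = 247·2383 − 600·981.
So 981⁻¹ ≡ −600 ≡ 1783 (mod 2383).

1783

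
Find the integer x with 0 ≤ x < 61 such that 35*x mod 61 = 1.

7

Apply the Euclidean algorithm and back-substitute:
61 = 1×35 + 26
35 = 1×26 + 9
26 = 2×9 + 8
9 = 1×8 + 1
8 = 8×1 + 0
gcd(35, 61) = 1, so the inverse exists.
Bézout: 1 = −4×61 + 7×35.
So 35⁻¹ ≡ 7 (mod 61).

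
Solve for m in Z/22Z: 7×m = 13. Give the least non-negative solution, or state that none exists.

5

gcd(7, 22) = 1, so a unique solution mod 22 exists.
7⁻¹ ≡ 19 (mod 22).
m ≡ 19×13 ≡ 5 (mod 22).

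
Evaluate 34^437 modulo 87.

Using repeated squaring:
437 in binary is 110110101, i.e. 437 = 256 + 128 + 32 + 16 + 4 + 1.
34^1 ≡ 34 (mod 87)
34^2 ≡ 34^2 = 1156 ≡ 25 (mod 87)
34^4 ≡ 25^2 = 625 ≡ 16 (mod 87)
34^8 ≡ 16^2 = 256 ≡ 82 (mod 87)
34^16 ≡ 82^2 = 6724 ≡ 25 (mod 87)
34^32 ≡ 25^2 = 625 ≡ 16 (mod 87)
34^64 ≡ 16^2 = 256 ≡ 82 (mod 87)
34^128 ≡ 82^2 = 6724 ≡ 25 (mod 87)
34^256 ≡ 25^2 = 625 ≡ 16 (mod 87)
34^437 = 34^256 × 34^128 × 34^32 × 34^16 × 34^4 × 34^1 ≡ 16 × 25 × 16 × 25 × 16 × 34 (mod 87).
Accumulate the product:
16 × 25 = 400 ≡ 52
52 × 16 = 832 ≡ 49
49 × 25 = 1225 ≡ 7
7 × 16 = 112 ≡ 25
25 × 34 = 850 ≡ 67

67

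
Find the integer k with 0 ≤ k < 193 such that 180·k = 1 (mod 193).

89

Run the extended Euclidean algorithm:
193 = 1×180 + 13
180 = 13×13 + 11
13 = 1×11 + 2
11 = 5×2 + 1
2 = 2×1 + 0
gcd(180, 193) = 1, so the inverse exists.
Bézout: 1 = −83×193 + 89×180.
So 180⁻¹ ≡ 89 (mod 193).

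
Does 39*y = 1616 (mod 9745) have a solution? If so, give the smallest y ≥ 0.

gcd(39, 9745) = 1, so a unique solution mod 9745 exists.
39⁻¹ ≡ 1999 (mod 9745).
y ≡ 1999*1616 ≡ 4789 (mod 9745).

4789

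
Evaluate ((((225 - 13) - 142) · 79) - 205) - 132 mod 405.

333

225 - 13 = 212
212 - 142 = 70
70 · 79 = 5530 ≡ 265 (mod 405)
265 - 205 = 60
60 - 132 = -72 ≡ 333 (mod 405)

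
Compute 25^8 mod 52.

Compute successive squares:
25^1 ≡ 25 (mod 52)
25^2 ≡ 25^2 = 625 ≡ 1 (mod 52)
25^4 ≡ 1^2 = 1 (mod 52)
25^8 ≡ 1^2 = 1 (mod 52)
So 25^8 ≡ 1 (mod 52).

1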